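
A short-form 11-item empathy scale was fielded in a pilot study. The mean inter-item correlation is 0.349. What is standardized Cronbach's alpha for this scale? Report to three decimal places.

standardized Cronbach's alpha = 0.855

Standardized α = k·r̄ / (1 + (k−1)·r̄) = 11 × 0.349 / (1 + 10 × 0.349)
  = 3.8390 / 4.4900 = 0.855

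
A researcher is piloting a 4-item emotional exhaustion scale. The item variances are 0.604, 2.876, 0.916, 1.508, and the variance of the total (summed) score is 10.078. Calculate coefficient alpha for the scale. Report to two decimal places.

sum of item variances = 0.604 + 2.876 + 0.916 + 1.508 = 5.904
α = (k/(k−1))·(1 − sum of item variances/total variance) = (4/3)·(1 − 5.904/10.078) = 0.55

α = 0.55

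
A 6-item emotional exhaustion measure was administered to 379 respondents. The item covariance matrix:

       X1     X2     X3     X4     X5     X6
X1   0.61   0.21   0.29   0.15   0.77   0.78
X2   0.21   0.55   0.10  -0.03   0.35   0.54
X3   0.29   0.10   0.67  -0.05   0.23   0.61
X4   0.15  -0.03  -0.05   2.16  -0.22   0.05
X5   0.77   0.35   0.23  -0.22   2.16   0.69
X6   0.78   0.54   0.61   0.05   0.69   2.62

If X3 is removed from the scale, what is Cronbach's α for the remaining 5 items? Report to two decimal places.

Remaining items: X1, X2, X4, X5, X6 (k = 5).
Σσᵢ² = 0.61 + 0.55 + 2.16 + 2.16 + 2.62 = 8.10
σ²_total = 8.10 + 2 × 3.29 = 14.68
α (item deleted) = (5/4)·(1 − 8.10/14.68) = 0.56

α = 0.56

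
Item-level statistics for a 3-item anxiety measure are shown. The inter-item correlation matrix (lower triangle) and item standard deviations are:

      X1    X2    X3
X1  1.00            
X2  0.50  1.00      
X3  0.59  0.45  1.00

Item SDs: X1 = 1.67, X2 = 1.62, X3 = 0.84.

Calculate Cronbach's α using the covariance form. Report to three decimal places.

α = 0.716

Σσ²ᵢ = 1.67² + 1.62² + 0.84² = 6.1189
Covariances σ_ij = r_ij · s_i · s_j:
  σ(X1,X2) = 0.50 × 1.67 × 1.62 = 1.3527
  σ(X1,X3) = 0.59 × 1.67 × 0.84 = 0.8277
  σ(X2,X3) = 0.45 × 1.62 × 0.84 = 0.6124
σ²_T = Σσ²ᵢ + 2·Σσ_ij = 6.1189 + 2 × 2.7928 = 11.7045
α = (3/2)·(1 − 6.1189/11.7045) = 0.716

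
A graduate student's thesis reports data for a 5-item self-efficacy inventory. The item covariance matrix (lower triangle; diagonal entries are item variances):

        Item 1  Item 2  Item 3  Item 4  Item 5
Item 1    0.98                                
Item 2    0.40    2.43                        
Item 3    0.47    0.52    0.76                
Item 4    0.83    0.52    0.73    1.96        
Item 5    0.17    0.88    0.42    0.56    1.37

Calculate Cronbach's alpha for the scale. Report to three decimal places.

sum of item variances = 0.98 + 2.43 + 0.76 + 1.96 + 1.37 = 7.50
Sum of the distinct covariances = 5.50
Var(T) = 7.50 + 2 × 5.50 = 18.50
α = (k/(k−1))·(1 − sum of item variances/Var(T)) = (5/4)·(1 − 7.50/18.50) = 0.743

α = 0.743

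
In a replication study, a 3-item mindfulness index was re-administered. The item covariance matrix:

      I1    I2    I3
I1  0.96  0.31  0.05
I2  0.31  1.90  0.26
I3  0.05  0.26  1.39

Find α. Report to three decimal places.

α = 0.339

sum of item variances = 0.96 + 1.90 + 1.39 = 4.25
Σ_{i<j} σ_ij = 0.62
total variance = 4.25 + 2 × 0.62 = 5.49
α = (k/(k−1))·(1 − sum of item variances/total variance) = (3/2)·(1 − 4.25/5.49) = 0.339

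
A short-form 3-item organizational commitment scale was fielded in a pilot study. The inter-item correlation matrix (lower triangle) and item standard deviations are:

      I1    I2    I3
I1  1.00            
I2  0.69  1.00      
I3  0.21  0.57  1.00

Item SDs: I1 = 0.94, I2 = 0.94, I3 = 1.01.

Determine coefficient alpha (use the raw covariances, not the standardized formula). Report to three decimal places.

Σσ²ᵢ = 0.94² + 0.94² + 1.01² = 2.7873
Covariances σ_ij = r_ij · s_i · s_j:
  σ(I1,I2) = 0.69 × 0.94 × 0.94 = 0.6097
  σ(I1,I3) = 0.21 × 0.94 × 1.01 = 0.1994
  σ(I2,I3) = 0.57 × 0.94 × 1.01 = 0.5412
σ²_T = Σσ²ᵢ + 2·Σσ_ij = 2.7873 + 2 × 1.3503 = 5.4879
α = (3/2)·(1 − 2.7873/5.4879) = 0.738

α = 0.738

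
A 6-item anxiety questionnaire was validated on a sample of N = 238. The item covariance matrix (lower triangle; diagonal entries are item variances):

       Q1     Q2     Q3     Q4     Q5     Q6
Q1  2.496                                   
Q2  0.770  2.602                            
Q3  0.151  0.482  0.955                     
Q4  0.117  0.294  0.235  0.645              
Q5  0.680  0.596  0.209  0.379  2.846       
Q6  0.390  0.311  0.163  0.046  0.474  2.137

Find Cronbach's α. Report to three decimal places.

Cronbach's α = 0.571

Σσ²ᵢ = 2.496 + 2.602 + 0.955 + 0.645 + 2.846 + 2.137 = 11.681
Σ_{i<j} σ_ij = 5.297
total variance = 11.681 + 2 × 5.297 = 22.275
α = (k/(k−1))·(1 − Σσ²ᵢ/total variance) = (6/5)·(1 − 11.681/22.275) = 0.571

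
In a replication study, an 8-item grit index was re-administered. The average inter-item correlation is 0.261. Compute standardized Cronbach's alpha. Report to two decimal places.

α = 0.74

Standardized α = k·r̄ / (1 + (k−1)·r̄) = 8 × 0.261 / (1 + 7 × 0.261)
  = 2.0880 / 2.8270 = 0.74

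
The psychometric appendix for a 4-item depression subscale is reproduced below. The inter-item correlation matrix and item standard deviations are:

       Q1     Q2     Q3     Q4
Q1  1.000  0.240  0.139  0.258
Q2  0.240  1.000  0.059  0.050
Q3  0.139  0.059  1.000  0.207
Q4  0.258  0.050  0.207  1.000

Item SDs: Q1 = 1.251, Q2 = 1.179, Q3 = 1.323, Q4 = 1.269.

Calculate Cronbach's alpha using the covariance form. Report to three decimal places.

Σσ²ᵢ = 1.251² + 1.179² + 1.323² + 1.269² = 6.3157
Covariances σ_ij = r_ij · s_i · s_j:
  σ(Q1,Q2) = 0.240 × 1.251 × 1.179 = 0.3540
  σ(Q1,Q3) = 0.139 × 1.251 × 1.323 = 0.2301
  σ(Q1,Q4) = 0.258 × 1.251 × 1.269 = 0.4096
  σ(Q2,Q3) = 0.059 × 1.179 × 1.323 = 0.0920
  σ(Q2,Q4) = 0.050 × 1.179 × 1.269 = 0.0748
  σ(Q3,Q4) = 0.207 × 1.323 × 1.269 = 0.3475
σ²_T = Σσ²ᵢ + 2·Σσ_ij = 6.3157 + 2 × 1.5080 = 9.3317
α = (4/3)·(1 − 6.3157/9.3317) = 0.431

α = 0.431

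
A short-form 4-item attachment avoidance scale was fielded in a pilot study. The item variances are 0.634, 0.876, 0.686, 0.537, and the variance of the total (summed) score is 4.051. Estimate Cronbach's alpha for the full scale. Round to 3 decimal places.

ΣVar(i) = 0.634 + 0.876 + 0.686 + 0.537 = 2.733
α = (k/(k−1))·(1 − ΣVar(i)/σ²_total) = (4/3)·(1 − 2.733/4.051) = 0.434

α = 0.434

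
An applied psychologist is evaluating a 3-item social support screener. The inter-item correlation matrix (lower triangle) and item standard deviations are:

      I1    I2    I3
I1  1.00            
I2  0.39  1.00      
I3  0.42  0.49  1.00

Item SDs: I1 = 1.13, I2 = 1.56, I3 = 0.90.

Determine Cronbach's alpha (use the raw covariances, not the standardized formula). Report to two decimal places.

Σσ²ᵢ = 1.13² + 1.56² + 0.90² = 4.5205
Covariances σ_ij = r_ij · s_i · s_j:
  σ(I1,I2) = 0.39 × 1.13 × 1.56 = 0.6875
  σ(I1,I3) = 0.42 × 1.13 × 0.90 = 0.4271
  σ(I2,I3) = 0.49 × 1.56 × 0.90 = 0.6880
σ²_T = Σσ²ᵢ + 2·Σσ_ij = 4.5205 + 2 × 1.8026 = 8.1257
α = (3/2)·(1 − 4.5205/8.1257) = 0.67

α = 0.67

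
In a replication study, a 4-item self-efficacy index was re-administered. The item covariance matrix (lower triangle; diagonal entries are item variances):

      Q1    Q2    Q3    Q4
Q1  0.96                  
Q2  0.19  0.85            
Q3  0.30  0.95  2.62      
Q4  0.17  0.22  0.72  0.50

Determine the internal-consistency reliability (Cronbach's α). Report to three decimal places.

sum of item variances = 0.96 + 0.85 + 2.62 + 0.50 = 4.93
Σ_{i<j} σ_ij = 2.55
σ²_total = 4.93 + 2 × 2.55 = 10.03
α = (k/(k−1))·(1 − sum of item variances/σ²_total) = (4/3)·(1 − 4.93/10.03) = 0.678

Cronbach's α = 0.678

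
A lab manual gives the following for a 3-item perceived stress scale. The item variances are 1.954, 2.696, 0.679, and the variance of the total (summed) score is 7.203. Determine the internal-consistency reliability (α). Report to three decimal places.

sum of item variances = 1.954 + 2.696 + 0.679 = 5.329
α = (k/(k−1))·(1 − sum of item variances/σ²_T) = (3/2)·(1 − 5.329/7.203) = 0.390

α = 0.390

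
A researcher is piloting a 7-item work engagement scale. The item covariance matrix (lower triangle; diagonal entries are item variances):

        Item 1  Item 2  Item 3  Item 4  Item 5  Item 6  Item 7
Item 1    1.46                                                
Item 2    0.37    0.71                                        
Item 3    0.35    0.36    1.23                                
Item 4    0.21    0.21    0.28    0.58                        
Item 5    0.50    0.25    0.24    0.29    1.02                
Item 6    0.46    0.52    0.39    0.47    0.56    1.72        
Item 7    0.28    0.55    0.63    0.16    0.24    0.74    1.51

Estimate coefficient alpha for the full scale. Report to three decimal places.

sum of item variances = 1.46 + 0.71 + 1.23 + 0.58 + 1.02 + 1.72 + 1.51 = 8.23
Sum of off-diagonal covariances = 8.06
total variance = 8.23 + 2 × 8.06 = 24.35
α = (k/(k−1))·(1 − sum of item variances/total variance) = (7/6)·(1 − 8.23/24.35) = 0.772

coefficient alpha = 0.772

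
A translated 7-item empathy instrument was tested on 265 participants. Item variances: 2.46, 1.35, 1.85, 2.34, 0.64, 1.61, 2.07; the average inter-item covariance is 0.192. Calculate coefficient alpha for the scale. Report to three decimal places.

ΣVar(i) = 2.46 + 1.35 + 1.85 + 2.34 + 0.64 + 1.61 + 2.07 = 12.32
Sum of the 21 distinct covariances = 21 × 0.192 = 4.032
σ²_T = ΣVar(i) + 2·Σcov = 12.32 + 2 × 4.032 = 20.384
α = (7/6)·(1 − 12.32/20.384) = 0.462

coefficient alpha = 0.462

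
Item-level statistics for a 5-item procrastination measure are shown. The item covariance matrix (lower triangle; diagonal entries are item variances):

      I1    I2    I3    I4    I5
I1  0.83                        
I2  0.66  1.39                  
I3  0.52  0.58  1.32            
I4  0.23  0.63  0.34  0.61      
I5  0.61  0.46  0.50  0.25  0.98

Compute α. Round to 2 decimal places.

ΣVar(i) = 0.83 + 1.39 + 1.32 + 0.61 + 0.98 = 5.13
Sum of the distinct covariances = 4.78
Var(T) = 5.13 + 2 × 4.78 = 14.69
α = (k/(k−1))·(1 − ΣVar(i)/Var(T)) = (5/4)·(1 − 5.13/14.69) = 0.81

α = 0.81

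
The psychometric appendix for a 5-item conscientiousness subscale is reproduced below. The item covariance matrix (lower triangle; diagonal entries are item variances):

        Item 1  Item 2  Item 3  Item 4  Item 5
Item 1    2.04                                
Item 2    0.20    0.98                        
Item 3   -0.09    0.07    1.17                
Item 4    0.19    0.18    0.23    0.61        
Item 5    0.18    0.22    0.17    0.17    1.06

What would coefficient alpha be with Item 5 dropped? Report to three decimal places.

Remaining items: Item 1, Item 2, Item 3, Item 4 (k = 4).
sum of item variances = 2.04 + 0.98 + 1.17 + 0.61 = 4.80
σ²_T = 4.80 + 2 × 0.78 = 6.36
α (item deleted) = (4/3)·(1 − 4.80/6.36) = 0.327

α = 0.327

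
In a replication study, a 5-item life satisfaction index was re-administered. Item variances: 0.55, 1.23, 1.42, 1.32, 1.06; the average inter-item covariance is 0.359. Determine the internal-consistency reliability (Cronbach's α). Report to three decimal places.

sum of item variances = 0.55 + 1.23 + 1.42 + 1.32 + 1.06 = 5.58
Sum of the 10 distinct covariances = 10 × 0.359 = 3.590
σ²_total = sum of item variances + 2·Σcov = 5.58 + 2 × 3.590 = 12.760
α = (5/4)·(1 − 5.58/12.760) = 0.703

α = 0.703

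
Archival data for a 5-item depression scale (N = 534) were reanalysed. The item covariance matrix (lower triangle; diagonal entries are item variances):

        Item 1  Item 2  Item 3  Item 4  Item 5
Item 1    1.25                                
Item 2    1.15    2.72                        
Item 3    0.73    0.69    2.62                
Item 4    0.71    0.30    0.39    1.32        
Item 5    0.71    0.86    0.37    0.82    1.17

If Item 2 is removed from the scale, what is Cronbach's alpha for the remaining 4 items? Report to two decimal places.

Remaining items: Item 1, Item 3, Item 4, Item 5 (k = 4).
ΣVar(i) = 1.25 + 2.62 + 1.32 + 1.17 = 6.36
Var(T) = 6.36 + 2 × 3.73 = 13.82
α (item deleted) = (4/3)·(1 − 6.36/13.82) = 0.72

α = 0.72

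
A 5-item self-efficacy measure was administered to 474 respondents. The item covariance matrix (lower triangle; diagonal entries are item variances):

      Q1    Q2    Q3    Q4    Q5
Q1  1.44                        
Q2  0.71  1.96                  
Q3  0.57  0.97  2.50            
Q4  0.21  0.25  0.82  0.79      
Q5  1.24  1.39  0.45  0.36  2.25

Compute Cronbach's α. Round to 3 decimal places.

α = 0.762

ΣVar(i) = 1.44 + 1.96 + 2.50 + 0.79 + 2.25 = 8.94
Σ_{i<j} σ_ij = 6.97
Var(T) = 8.94 + 2 × 6.97 = 22.88
α = (k/(k−1))·(1 − ΣVar(i)/Var(T)) = (5/4)·(1 − 8.94/22.88) = 0.762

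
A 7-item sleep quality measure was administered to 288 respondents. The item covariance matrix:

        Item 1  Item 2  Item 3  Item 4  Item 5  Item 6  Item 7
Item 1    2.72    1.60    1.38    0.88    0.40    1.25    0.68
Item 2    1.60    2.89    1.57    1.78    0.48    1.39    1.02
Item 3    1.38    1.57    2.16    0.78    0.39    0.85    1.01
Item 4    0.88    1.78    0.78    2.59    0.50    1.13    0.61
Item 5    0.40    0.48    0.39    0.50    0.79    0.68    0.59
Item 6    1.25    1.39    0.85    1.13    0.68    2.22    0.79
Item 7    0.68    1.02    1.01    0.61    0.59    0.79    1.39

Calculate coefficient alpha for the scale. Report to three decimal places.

coefficient alpha = 0.849

sum of item variances = 2.72 + 2.89 + 2.16 + 2.59 + 0.79 + 2.22 + 1.39 = 14.76
Σ_{i<j} σ_ij = 19.76
σ²_total = 14.76 + 2 × 19.76 = 54.28
α = (k/(k−1))·(1 − sum of item variances/σ²_total) = (7/6)·(1 − 14.76/54.28) = 0.849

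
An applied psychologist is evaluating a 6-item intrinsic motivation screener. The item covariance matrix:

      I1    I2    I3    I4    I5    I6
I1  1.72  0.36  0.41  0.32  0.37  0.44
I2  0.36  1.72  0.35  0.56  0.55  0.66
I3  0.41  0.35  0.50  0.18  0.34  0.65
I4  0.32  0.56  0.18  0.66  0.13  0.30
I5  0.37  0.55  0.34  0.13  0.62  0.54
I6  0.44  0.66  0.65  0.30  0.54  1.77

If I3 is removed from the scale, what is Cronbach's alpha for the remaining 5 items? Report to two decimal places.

Remaining items: I1, I2, I4, I5, I6 (k = 5).
ΣVar(i) = 1.72 + 1.72 + 0.66 + 0.62 + 1.77 = 6.49
total variance = 6.49 + 2 × 4.23 = 14.95
α (item deleted) = (5/4)·(1 − 6.49/14.95) = 0.71

Cronbach's alpha = 0.71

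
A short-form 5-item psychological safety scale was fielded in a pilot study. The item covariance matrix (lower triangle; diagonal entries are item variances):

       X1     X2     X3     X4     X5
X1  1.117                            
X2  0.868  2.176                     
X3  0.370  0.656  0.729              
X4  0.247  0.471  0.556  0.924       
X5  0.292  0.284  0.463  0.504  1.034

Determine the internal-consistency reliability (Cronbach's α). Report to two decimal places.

Cronbach's α = 0.76

sum of item variances = 1.117 + 2.176 + 0.729 + 0.924 + 1.034 = 5.980
Sum of off-diagonal covariances = 4.711
Var(T) = 5.980 + 2 × 4.711 = 15.402
α = (k/(k−1))·(1 − sum of item variances/Var(T)) = (5/4)·(1 − 5.980/15.402) = 0.76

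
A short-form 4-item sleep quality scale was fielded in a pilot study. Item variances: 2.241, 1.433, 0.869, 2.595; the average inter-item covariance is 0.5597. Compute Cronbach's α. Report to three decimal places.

Σσᵢ² = 2.241 + 1.433 + 0.869 + 2.595 = 7.138
Sum of the 6 distinct covariances = 6 × 0.5597 = 3.3582
σ²_T = Σσᵢ² + 2·Σcov = 7.138 + 2 × 3.3582 = 13.8544
α = (4/3)·(1 − 7.138/13.8544) = 0.646

α = 0.646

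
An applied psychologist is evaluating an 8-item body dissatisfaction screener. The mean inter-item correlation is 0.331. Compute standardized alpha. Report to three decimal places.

standardized alpha = 0.798

Standardized α = k·r̄ / (1 + (k−1)·r̄) = 8 × 0.331 / (1 + 7 × 0.331)
  = 2.6480 / 3.3170 = 0.798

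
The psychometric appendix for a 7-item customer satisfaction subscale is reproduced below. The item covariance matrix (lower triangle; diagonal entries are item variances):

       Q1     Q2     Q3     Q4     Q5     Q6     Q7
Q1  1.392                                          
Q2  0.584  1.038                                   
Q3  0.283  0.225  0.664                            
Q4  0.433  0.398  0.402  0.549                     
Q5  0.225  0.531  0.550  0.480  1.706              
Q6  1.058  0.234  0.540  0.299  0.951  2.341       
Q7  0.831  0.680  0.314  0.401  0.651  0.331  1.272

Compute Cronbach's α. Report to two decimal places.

α = 0.82

ΣVar(i) = 1.392 + 1.038 + 0.664 + 0.549 + 1.706 + 2.341 + 1.272 = 8.962
Σ_{i<j} σ_ij = 10.401
total variance = 8.962 + 2 × 10.401 = 29.764
α = (k/(k−1))·(1 − ΣVar(i)/total variance) = (7/6)·(1 − 8.962/29.764) = 0.82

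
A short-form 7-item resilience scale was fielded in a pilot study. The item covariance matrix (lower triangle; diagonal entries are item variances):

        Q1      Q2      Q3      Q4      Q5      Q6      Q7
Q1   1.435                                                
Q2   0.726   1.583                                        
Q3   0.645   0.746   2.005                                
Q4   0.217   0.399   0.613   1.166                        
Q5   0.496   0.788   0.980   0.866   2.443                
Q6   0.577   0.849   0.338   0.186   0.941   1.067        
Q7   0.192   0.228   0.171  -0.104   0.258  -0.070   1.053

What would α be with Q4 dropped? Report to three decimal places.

α = 0.746

Remaining items: Q1, Q2, Q3, Q5, Q6, Q7 (k = 6).
Σσ²ᵢ = 1.435 + 1.583 + 2.005 + 2.443 + 1.067 + 1.053 = 9.586
Var(T) = 9.586 + 2 × 7.865 = 25.316
α (item deleted) = (6/5)·(1 − 9.586/25.316) = 0.746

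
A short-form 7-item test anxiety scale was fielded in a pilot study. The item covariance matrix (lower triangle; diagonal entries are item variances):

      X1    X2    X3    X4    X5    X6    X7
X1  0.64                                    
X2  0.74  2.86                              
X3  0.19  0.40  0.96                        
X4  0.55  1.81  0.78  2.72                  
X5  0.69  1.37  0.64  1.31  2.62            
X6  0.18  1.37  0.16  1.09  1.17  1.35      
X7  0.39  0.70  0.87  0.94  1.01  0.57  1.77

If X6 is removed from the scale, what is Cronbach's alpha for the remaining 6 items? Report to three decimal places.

Cronbach's alpha = 0.818

Remaining items: X1, X2, X3, X4, X5, X7 (k = 6).
ΣVar(i) = 0.64 + 2.86 + 0.96 + 2.72 + 2.62 + 1.77 = 11.57
σ²_T = 11.57 + 2 × 12.39 = 36.35
α (item deleted) = (6/5)·(1 − 11.57/36.35) = 0.818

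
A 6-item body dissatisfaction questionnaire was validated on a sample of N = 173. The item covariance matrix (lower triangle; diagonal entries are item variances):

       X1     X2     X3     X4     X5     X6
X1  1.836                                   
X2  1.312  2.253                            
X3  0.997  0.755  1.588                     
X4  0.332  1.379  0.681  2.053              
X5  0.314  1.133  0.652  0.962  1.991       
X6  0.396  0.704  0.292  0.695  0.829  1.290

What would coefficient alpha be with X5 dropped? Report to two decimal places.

coefficient alpha = 0.78

Remaining items: X1, X2, X3, X4, X6 (k = 5).
Σσᵢ² = 1.836 + 2.253 + 1.588 + 2.053 + 1.290 = 9.020
Var(T) = 9.020 + 2 × 7.543 = 24.106
α (item deleted) = (5/4)·(1 − 9.020/24.106) = 0.78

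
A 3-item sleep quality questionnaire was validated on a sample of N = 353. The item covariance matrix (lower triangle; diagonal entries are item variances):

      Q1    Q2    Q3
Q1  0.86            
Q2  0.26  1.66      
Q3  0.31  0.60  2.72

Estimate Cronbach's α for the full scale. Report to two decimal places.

Σσᵢ² = 0.86 + 1.66 + 2.72 = 5.24
Sum of the distinct covariances = 1.17
σ²_total = 5.24 + 2 × 1.17 = 7.58
α = (k/(k−1))·(1 − Σσᵢ²/σ²_total) = (3/2)·(1 − 5.24/7.58) = 0.46

α = 0.46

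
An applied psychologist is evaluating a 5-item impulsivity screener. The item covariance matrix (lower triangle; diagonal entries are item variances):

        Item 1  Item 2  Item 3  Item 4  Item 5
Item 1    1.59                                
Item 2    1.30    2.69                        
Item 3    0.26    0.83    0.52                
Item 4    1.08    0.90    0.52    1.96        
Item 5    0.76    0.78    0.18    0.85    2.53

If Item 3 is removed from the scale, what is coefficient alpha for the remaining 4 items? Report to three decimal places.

α = 0.752

Remaining items: Item 1, Item 2, Item 4, Item 5 (k = 4).
ΣVar(i) = 1.59 + 2.69 + 1.96 + 2.53 = 8.77
σ²_T = 8.77 + 2 × 5.67 = 20.11
α (item deleted) = (4/3)·(1 − 8.77/20.11) = 0.752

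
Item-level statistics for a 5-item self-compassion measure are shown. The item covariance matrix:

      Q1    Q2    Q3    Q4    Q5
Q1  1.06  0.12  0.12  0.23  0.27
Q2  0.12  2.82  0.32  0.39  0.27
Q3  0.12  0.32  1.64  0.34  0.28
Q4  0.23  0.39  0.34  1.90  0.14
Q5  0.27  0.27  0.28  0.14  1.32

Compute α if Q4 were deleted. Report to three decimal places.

Remaining items: Q1, Q2, Q3, Q5 (k = 4).
Σσᵢ² = 1.06 + 2.82 + 1.64 + 1.32 = 6.84
total variance = 6.84 + 2 × 1.38 = 9.60
α (item deleted) = (4/3)·(1 − 6.84/9.60) = 0.383

α = 0.383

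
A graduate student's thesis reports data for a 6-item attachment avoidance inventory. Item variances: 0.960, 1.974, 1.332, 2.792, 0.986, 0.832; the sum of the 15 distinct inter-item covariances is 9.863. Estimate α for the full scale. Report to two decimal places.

α = 0.83

ΣVar(i) = 0.960 + 1.974 + 1.332 + 2.792 + 0.986 + 0.832 = 8.876
Sum of distinct covariances = 9.863
Var(T) = ΣVar(i) + 2·Σcov = 8.876 + 2 × 9.863 = 28.602
α = (6/5)·(1 − 8.876/28.602) = 0.83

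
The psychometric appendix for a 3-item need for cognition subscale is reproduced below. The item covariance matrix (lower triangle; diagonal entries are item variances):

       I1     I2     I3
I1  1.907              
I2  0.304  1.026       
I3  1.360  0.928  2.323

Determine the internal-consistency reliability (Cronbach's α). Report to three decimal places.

Σσ²ᵢ = 1.907 + 1.026 + 2.323 = 5.256
Σ_{i<j} σ_ij = 2.592
Var(T) = 5.256 + 2 × 2.592 = 10.440
α = (k/(k−1))·(1 − Σσ²ᵢ/Var(T)) = (3/2)·(1 − 5.256/10.440) = 0.745

Cronbach's α = 0.745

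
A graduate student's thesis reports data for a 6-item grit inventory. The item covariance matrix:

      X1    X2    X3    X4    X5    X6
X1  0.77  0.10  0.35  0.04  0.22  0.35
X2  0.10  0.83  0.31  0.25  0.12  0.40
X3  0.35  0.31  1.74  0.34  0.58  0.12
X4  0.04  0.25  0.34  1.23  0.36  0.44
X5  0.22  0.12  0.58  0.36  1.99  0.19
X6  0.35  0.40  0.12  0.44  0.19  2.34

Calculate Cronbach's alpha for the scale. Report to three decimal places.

α = 0.581

Σσᵢ² = 0.77 + 0.83 + 1.74 + 1.23 + 1.99 + 2.34 = 8.90
Σ_{i<j} σ_ij = 4.17
σ²_T = 8.90 + 2 × 4.17 = 17.24
α = (k/(k−1))·(1 − Σσᵢ²/σ²_T) = (6/5)·(1 − 8.90/17.24) = 0.581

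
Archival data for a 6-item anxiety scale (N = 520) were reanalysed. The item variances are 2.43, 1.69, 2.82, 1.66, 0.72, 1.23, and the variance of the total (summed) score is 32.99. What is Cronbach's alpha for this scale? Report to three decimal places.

Σσ²ᵢ = 2.43 + 1.69 + 2.82 + 1.66 + 0.72 + 1.23 = 10.55
α = (k/(k−1))·(1 − Σσ²ᵢ/total variance) = (6/5)·(1 − 10.55/32.99) = 0.816

Cronbach's alpha = 0.816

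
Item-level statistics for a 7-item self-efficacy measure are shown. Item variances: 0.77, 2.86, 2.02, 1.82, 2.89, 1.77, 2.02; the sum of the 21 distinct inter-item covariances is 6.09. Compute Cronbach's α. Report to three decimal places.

Cronbach's α = 0.540

sum of item variances = 0.77 + 2.86 + 2.02 + 1.82 + 2.89 + 1.77 + 2.02 = 14.15
Sum of distinct covariances = 6.09
σ²_T = sum of item variances + 2·Σcov = 14.15 + 2 × 6.09 = 26.33
α = (7/6)·(1 − 14.15/26.33) = 0.540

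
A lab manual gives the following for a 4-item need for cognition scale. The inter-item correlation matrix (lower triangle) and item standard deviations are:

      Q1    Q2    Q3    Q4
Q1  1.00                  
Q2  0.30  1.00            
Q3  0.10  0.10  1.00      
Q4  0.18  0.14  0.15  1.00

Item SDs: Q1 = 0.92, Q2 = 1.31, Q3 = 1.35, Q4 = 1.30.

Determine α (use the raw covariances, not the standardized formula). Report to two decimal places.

α = 0.42

Σσ²ᵢ = 0.92² + 1.31² + 1.35² + 1.30² = 6.0750
Covariances σ_ij = r_ij · s_i · s_j:
  σ(Q1,Q2) = 0.30 × 0.92 × 1.31 = 0.3616
  σ(Q1,Q3) = 0.10 × 0.92 × 1.35 = 0.1242
  σ(Q1,Q4) = 0.18 × 0.92 × 1.30 = 0.2153
  σ(Q2,Q3) = 0.10 × 1.31 × 1.35 = 0.1769
  σ(Q2,Q4) = 0.14 × 1.31 × 1.30 = 0.2384
  σ(Q3,Q4) = 0.15 × 1.35 × 1.30 = 0.2633
σ²_T = Σσ²ᵢ + 2·Σσ_ij = 6.0750 + 2 × 1.3797 = 8.8344
α = (4/3)·(1 − 6.0750/8.8344) = 0.42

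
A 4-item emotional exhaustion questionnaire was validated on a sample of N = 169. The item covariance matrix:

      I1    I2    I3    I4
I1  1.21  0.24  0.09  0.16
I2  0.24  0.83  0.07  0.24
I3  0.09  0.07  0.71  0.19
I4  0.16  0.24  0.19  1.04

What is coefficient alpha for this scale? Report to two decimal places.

coefficient alpha = 0.46

Σσ²ᵢ = 1.21 + 0.83 + 0.71 + 1.04 = 3.79
Sum of the distinct covariances = 0.99
σ²_total = 3.79 + 2 × 0.99 = 5.77
α = (k/(k−1))·(1 − Σσ²ᵢ/σ²_total) = (4/3)·(1 − 3.79/5.77) = 0.46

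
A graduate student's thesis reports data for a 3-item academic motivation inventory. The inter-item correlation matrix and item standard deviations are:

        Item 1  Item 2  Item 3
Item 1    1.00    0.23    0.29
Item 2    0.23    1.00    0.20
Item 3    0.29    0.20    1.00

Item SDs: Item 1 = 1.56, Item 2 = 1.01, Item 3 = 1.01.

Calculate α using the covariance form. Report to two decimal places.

α = 0.47

Σσ²ᵢ = 1.56² + 1.01² + 1.01² = 4.4738
Covariances σ_ij = r_ij · s_i · s_j:
  σ(Item 1,Item 2) = 0.23 × 1.56 × 1.01 = 0.3624
  σ(Item 1,Item 3) = 0.29 × 1.56 × 1.01 = 0.4569
  σ(Item 2,Item 3) = 0.20 × 1.01 × 1.01 = 0.2040
σ²_T = Σσ²ᵢ + 2·Σσ_ij = 4.4738 + 2 × 1.0233 = 6.5204
α = (3/2)·(1 − 4.4738/6.5204) = 0.47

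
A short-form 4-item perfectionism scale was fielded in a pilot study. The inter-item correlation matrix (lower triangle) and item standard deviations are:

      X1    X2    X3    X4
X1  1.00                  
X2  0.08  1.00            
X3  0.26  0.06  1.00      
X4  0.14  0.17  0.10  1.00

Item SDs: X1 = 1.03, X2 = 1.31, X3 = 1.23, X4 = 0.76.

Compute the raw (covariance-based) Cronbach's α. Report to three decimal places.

α = 0.362

Σσ²ᵢ = 1.03² + 1.31² + 1.23² + 0.76² = 4.8675
Covariances σ_ij = r_ij · s_i · s_j:
  σ(X1,X2) = 0.08 × 1.03 × 1.31 = 0.1079
  σ(X1,X3) = 0.26 × 1.03 × 1.23 = 0.3294
  σ(X1,X4) = 0.14 × 1.03 × 0.76 = 0.1096
  σ(X2,X3) = 0.06 × 1.31 × 1.23 = 0.0967
  σ(X2,X4) = 0.17 × 1.31 × 0.76 = 0.1693
  σ(X3,X4) = 0.10 × 1.23 × 0.76 = 0.0935
σ²_T = Σσ²ᵢ + 2·Σσ_ij = 4.8675 + 2 × 0.9064 = 6.6803
α = (4/3)·(1 − 4.8675/6.6803) = 0.362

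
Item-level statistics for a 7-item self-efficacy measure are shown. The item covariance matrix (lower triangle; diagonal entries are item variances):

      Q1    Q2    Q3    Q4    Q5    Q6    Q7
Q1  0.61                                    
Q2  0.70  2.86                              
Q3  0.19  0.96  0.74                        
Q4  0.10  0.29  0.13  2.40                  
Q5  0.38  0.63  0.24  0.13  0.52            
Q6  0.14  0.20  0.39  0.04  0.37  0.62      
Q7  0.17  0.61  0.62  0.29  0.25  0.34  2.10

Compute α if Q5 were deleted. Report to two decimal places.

α = 0.63

Remaining items: Q1, Q2, Q3, Q4, Q6, Q7 (k = 6).
Σσᵢ² = 0.61 + 2.86 + 0.74 + 2.40 + 0.62 + 2.10 = 9.33
σ²_T = 9.33 + 2 × 5.17 = 19.67
α (item deleted) = (6/5)·(1 − 9.33/19.67) = 0.63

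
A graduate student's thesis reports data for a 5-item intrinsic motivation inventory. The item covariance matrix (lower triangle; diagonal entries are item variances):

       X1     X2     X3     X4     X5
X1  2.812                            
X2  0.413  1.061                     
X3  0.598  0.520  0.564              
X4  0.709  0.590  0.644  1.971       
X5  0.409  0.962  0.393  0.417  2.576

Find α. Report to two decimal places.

α = 0.70

ΣVar(i) = 2.812 + 1.061 + 0.564 + 1.971 + 2.576 = 8.984
Sum of off-diagonal covariances = 5.655
total variance = 8.984 + 2 × 5.655 = 20.294
α = (k/(k−1))·(1 − ΣVar(i)/total variance) = (5/4)·(1 − 8.984/20.294) = 0.70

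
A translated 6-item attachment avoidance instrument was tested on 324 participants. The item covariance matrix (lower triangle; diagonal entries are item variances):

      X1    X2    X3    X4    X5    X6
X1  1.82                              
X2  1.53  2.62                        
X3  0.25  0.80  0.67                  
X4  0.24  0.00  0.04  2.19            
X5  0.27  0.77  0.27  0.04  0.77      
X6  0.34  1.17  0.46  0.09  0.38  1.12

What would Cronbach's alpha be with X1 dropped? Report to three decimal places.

Remaining items: X2, X3, X4, X5, X6 (k = 5).
Σσᵢ² = 2.62 + 0.67 + 2.19 + 0.77 + 1.12 = 7.37
σ²_T = 7.37 + 2 × 4.02 = 15.41
α (item deleted) = (5/4)·(1 − 7.37/15.41) = 0.652

α = 0.652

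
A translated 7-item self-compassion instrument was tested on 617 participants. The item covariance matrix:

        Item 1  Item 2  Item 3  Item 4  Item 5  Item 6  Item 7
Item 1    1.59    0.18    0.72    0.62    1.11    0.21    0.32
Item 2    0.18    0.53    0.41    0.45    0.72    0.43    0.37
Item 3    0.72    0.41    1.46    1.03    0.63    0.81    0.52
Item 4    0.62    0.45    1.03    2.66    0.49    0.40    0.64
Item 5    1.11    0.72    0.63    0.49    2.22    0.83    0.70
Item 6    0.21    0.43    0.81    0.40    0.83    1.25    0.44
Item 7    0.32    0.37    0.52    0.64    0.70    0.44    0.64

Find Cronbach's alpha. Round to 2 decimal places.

ΣVar(i) = 1.59 + 0.53 + 1.46 + 2.66 + 2.22 + 1.25 + 0.64 = 10.35
Sum of the distinct covariances = 12.03
Var(T) = 10.35 + 2 × 12.03 = 34.41
α = (k/(k−1))·(1 − ΣVar(i)/Var(T)) = (7/6)·(1 − 10.35/34.41) = 0.82

Cronbach's alpha = 0.82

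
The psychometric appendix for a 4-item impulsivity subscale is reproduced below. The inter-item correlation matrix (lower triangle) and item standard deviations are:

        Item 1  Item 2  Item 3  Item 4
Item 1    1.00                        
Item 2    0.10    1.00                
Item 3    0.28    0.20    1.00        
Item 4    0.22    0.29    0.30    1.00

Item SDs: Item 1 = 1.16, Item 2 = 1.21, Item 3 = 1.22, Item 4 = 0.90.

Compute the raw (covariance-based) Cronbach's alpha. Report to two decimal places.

α = 0.53

Σσ²ᵢ = 1.16² + 1.21² + 1.22² + 0.90² = 5.1081
Covariances σ_ij = r_ij · s_i · s_j:
  σ(Item 1,Item 2) = 0.10 × 1.16 × 1.21 = 0.1404
  σ(Item 1,Item 3) = 0.28 × 1.16 × 1.22 = 0.3963
  σ(Item 1,Item 4) = 0.22 × 1.16 × 0.90 = 0.2297
  σ(Item 2,Item 3) = 0.20 × 1.21 × 1.22 = 0.2952
  σ(Item 2,Item 4) = 0.29 × 1.21 × 0.90 = 0.3158
  σ(Item 3,Item 4) = 0.30 × 1.22 × 0.90 = 0.3294
σ²_T = Σσ²ᵢ + 2·Σσ_ij = 5.1081 + 2 × 1.7068 = 8.5217
α = (4/3)·(1 − 5.1081/8.5217) = 0.53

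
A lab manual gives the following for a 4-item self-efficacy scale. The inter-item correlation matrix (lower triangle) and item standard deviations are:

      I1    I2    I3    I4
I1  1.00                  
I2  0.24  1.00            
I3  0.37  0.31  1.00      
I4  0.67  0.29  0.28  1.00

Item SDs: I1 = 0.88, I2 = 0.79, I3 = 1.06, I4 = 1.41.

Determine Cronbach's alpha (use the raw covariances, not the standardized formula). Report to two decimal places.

Σσ²ᵢ = 0.88² + 0.79² + 1.06² + 1.41² = 4.5102
Covariances σ_ij = r_ij · s_i · s_j:
  σ(I1,I2) = 0.24 × 0.88 × 0.79 = 0.1668
  σ(I1,I3) = 0.37 × 0.88 × 1.06 = 0.3451
  σ(I1,I4) = 0.67 × 0.88 × 1.41 = 0.8313
  σ(I2,I3) = 0.31 × 0.79 × 1.06 = 0.2596
  σ(I2,I4) = 0.29 × 0.79 × 1.41 = 0.3230
  σ(I3,I4) = 0.28 × 1.06 × 1.41 = 0.4185
σ²_T = Σσ²ᵢ + 2·Σσ_ij = 4.5102 + 2 × 2.3443 = 9.1988
α = (4/3)·(1 − 4.5102/9.1988) = 0.68

α = 0.68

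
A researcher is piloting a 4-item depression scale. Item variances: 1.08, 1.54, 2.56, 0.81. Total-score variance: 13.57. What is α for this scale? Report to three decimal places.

Σσ²ᵢ = 1.08 + 1.54 + 2.56 + 0.81 = 5.99
α = (k/(k−1))·(1 − Σσ²ᵢ/σ²_total) = (4/3)·(1 − 5.99/13.57) = 0.745

α = 0.745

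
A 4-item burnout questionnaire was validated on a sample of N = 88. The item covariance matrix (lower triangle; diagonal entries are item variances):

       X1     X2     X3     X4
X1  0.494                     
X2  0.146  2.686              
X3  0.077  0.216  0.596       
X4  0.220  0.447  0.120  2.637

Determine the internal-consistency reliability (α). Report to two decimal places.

α = 0.37

Σσ²ᵢ = 0.494 + 2.686 + 0.596 + 2.637 = 6.413
Σ_{i<j} σ_ij = 1.226
Var(T) = 6.413 + 2 × 1.226 = 8.865
α = (k/(k−1))·(1 − Σσ²ᵢ/Var(T)) = (4/3)·(1 − 6.413/8.865) = 0.37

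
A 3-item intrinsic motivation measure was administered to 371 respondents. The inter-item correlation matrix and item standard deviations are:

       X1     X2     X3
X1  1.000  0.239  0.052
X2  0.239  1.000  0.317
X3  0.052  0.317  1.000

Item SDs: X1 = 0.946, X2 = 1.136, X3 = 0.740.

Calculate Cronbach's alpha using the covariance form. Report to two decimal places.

α = 0.44

Σσ²ᵢ = 0.946² + 1.136² + 0.740² = 2.7330
Covariances σ_ij = r_ij · s_i · s_j:
  σ(X1,X2) = 0.239 × 0.946 × 1.136 = 0.2568
  σ(X1,X3) = 0.052 × 0.946 × 0.740 = 0.0364
  σ(X2,X3) = 0.317 × 1.136 × 0.740 = 0.2665
σ²_T = Σσ²ᵢ + 2·Σσ_ij = 2.7330 + 2 × 0.5597 = 3.8524
α = (3/2)·(1 − 2.7330/3.8524) = 0.44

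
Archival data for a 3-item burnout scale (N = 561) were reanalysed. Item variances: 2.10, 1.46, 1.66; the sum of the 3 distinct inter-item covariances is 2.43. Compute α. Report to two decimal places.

Σσᵢ² = 2.10 + 1.46 + 1.66 = 5.22
Sum of distinct covariances = 2.43
total variance = Σσᵢ² + 2·Σcov = 5.22 + 2 × 2.43 = 10.08
α = (3/2)·(1 − 5.22/10.08) = 0.72

α = 0.72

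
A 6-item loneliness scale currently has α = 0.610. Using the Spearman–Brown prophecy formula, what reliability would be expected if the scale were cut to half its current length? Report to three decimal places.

Length factor m = 1/2
α' = m·α / (1 − (1−m)·α)
   = 1/2 × 0.610 / (1 − (1 − 1/2) × 0.610)
   = 0.3050 / 0.6950 = 0.439

predicted reliability = 0.439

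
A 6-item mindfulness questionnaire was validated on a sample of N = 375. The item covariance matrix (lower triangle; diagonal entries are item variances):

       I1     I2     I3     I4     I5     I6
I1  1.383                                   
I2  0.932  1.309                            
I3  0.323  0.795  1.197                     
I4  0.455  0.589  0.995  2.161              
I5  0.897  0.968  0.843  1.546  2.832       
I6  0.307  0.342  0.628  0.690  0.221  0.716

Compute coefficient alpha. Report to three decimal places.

coefficient alpha = 0.824

sum of item variances = 1.383 + 1.309 + 1.197 + 2.161 + 2.832 + 0.716 = 9.598
Sum of the distinct covariances = 10.531
σ²_T = 9.598 + 2 × 10.531 = 30.660
α = (k/(k−1))·(1 − sum of item variances/σ²_T) = (6/5)·(1 − 9.598/30.660) = 0.824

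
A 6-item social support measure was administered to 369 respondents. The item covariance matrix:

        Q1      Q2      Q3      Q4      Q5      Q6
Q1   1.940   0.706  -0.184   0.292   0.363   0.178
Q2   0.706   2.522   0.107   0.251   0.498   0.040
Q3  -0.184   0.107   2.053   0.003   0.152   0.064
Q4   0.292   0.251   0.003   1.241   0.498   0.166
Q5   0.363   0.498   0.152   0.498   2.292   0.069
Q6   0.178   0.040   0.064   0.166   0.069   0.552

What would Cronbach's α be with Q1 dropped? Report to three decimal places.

Cronbach's α = 0.374

Remaining items: Q2, Q3, Q4, Q5, Q6 (k = 5).
sum of item variances = 2.522 + 2.053 + 1.241 + 2.292 + 0.552 = 8.660
σ²_T = 8.660 + 2 × 1.848 = 12.356
α (item deleted) = (5/4)·(1 − 8.660/12.356) = 0.374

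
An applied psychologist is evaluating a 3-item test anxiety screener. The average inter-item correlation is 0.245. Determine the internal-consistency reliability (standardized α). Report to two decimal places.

α = 0.49

Standardized α = k·r̄ / (1 + (k−1)·r̄) = 3 × 0.245 / (1 + 2 × 0.245)
  = 0.7350 / 1.4900 = 0.49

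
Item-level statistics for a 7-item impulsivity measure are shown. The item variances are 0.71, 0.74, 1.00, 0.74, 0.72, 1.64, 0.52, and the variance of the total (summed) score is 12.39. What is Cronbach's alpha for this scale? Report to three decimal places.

Σσ²ᵢ = 0.71 + 0.74 + 1.00 + 0.74 + 0.72 + 1.64 + 0.52 = 6.07
α = (k/(k−1))·(1 − Σσ²ᵢ/Var(T)) = (7/6)·(1 − 6.07/12.39) = 0.595

Cronbach's alpha = 0.595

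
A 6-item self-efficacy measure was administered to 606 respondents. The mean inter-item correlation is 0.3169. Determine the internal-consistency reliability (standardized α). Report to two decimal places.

standardized α = 0.74

Standardized α = k·r̄ / (1 + (k−1)·r̄) = 6 × 0.3169 / (1 + 5 × 0.3169)
  = 1.9014 / 2.5845 = 0.74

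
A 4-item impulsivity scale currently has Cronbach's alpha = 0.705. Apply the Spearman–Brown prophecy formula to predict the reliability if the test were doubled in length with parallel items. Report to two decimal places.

predicted reliability = 0.83

Length factor m = 2
α' = m·α / (1 + (m−1)·α)
   = 2 × 0.705 / (1 + (2 − 1) × 0.705)
   = 1.4100 / 1.7050 = 0.83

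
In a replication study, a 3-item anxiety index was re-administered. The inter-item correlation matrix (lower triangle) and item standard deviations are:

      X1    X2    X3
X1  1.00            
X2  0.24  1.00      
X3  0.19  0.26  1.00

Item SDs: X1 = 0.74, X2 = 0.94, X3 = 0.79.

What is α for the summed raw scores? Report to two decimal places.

Σσ²ᵢ = 0.74² + 0.94² + 0.79² = 2.0553
Covariances σ_ij = r_ij · s_i · s_j:
  σ(X1,X2) = 0.24 × 0.74 × 0.94 = 0.1669
  σ(X1,X3) = 0.19 × 0.74 × 0.79 = 0.1111
  σ(X2,X3) = 0.26 × 0.94 × 0.79 = 0.1931
σ²_T = Σσ²ᵢ + 2·Σσ_ij = 2.0553 + 2 × 0.4711 = 2.9975
α = (3/2)·(1 − 2.0553/2.9975) = 0.47

α = 0.47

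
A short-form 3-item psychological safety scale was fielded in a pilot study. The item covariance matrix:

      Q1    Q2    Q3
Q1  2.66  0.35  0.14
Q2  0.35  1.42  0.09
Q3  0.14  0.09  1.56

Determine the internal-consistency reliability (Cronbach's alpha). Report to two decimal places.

Σσ²ᵢ = 2.66 + 1.42 + 1.56 = 5.64
Sum of the distinct covariances = 0.58
σ²_T = 5.64 + 2 × 0.58 = 6.80
α = (k/(k−1))·(1 − Σσ²ᵢ/σ²_T) = (3/2)·(1 − 5.64/6.80) = 0.26

α = 0.26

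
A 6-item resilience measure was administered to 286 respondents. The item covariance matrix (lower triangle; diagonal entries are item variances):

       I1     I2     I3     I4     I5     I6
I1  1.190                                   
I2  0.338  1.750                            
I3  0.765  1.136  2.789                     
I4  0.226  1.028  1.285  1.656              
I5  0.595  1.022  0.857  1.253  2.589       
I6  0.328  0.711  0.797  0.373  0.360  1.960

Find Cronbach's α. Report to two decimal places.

ΣVar(i) = 1.190 + 1.750 + 2.789 + 1.656 + 2.589 + 1.960 = 11.934
Sum of off-diagonal covariances = 11.074
total variance = 11.934 + 2 × 11.074 = 34.082
α = (k/(k−1))·(1 − ΣVar(i)/total variance) = (6/5)·(1 − 11.934/34.082) = 0.78

Cronbach's α = 0.78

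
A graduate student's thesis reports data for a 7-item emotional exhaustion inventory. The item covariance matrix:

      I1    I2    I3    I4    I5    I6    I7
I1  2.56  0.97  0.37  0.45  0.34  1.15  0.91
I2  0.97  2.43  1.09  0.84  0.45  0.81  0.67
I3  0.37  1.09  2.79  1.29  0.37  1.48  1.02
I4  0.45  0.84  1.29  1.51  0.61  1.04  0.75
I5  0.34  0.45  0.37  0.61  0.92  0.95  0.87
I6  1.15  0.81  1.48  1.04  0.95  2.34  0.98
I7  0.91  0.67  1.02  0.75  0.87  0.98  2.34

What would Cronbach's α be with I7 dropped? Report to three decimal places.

Remaining items: I1, I2, I3, I4, I5, I6 (k = 6).
Σσ²ᵢ = 2.56 + 2.43 + 2.79 + 1.51 + 0.92 + 2.34 = 12.55
Var(T) = 12.55 + 2 × 12.21 = 36.97
α (item deleted) = (6/5)·(1 − 12.55/36.97) = 0.793

α = 0.793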